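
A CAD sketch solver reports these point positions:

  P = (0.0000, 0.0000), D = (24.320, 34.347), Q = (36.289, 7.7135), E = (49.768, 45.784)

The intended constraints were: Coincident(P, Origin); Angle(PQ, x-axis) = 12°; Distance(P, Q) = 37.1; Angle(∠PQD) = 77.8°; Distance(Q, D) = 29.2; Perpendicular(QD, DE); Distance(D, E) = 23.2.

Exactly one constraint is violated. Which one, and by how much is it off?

Distance(D, E) = 23.2 — off by 4.70.

P = (0.00, 0.00) ✓; PQ at 12.00° ✓; |PQ| = 37.10 ✓; ∠PQD = 77.80° ✓; |QD| = 29.20 ✓; ∠(QD, DE) = 90.00° ✓; |DE| = 27.90 ✗.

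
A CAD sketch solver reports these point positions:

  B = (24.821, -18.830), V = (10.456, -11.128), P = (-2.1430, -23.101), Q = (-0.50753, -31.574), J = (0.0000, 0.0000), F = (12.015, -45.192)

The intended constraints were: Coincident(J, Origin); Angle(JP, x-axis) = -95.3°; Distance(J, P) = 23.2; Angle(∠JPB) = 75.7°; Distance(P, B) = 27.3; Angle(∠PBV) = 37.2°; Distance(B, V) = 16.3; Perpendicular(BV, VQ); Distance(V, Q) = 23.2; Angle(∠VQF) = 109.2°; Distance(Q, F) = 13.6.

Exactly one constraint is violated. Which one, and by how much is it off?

Distance(Q, F) = 13.6 — off by 4.90.

J = (0.00, 0.00) ✓; JP at -95.30° ✓; |JP| = 23.20 ✓; ∠JPB = 75.70° ✓; |PB| = 27.30 ✓; ∠PBV = 37.20° ✓; |BV| = 16.30 ✓; ∠(BV, VQ) = 90.00° ✓; |VQ| = 23.20 ✓; ∠VQF = 109.2° ✓; |QF| = 18.50 ✗.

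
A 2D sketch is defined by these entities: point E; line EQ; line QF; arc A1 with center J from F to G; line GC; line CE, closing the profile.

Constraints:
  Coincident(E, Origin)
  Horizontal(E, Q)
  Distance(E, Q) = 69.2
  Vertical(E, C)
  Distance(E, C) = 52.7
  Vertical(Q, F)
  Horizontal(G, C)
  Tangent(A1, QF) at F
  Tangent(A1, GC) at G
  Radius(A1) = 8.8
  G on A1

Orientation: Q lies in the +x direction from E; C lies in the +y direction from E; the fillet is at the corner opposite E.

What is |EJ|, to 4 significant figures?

74.67

E is at the origin; E and Q share the same y with |EQ| = 69.2 and Q on the +x side, so Q = (69.20, 0.000). EC is vertical with |EC| = 52.7 and C on the +y side, so C = (0.000, 52.70). The virtual corner opposite E is at (69.20, 52.70). Tangency of A1 to QF means the radius JF is perpendicular to QF and tangency of A1 to GC means the radius JG is perpendicular to GC, with radius 8.8, so the center J sits 8.8 in from both sides at J = (60.40, 43.90). Then |EJ| = |J − E| = 74.67.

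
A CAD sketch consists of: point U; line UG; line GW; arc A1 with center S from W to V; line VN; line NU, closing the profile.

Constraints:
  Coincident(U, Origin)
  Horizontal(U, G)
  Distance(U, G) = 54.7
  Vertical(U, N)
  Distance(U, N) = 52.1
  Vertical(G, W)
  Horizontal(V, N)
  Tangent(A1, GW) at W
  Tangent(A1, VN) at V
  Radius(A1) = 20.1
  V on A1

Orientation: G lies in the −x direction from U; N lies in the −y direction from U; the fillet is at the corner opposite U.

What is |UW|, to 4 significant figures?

63.37

The virtual corner opposite U is at (-54.70, -52.10). Tangency of A1 to GW means the radius SW is perpendicular to GW and since A1 is tangent to VN there, SV ⟂ VN, with radius 20.1, so the center S sits 20.1 in from both sides at S = (-34.60, -32.00). That places the tangent points at W = (-54.70, -32.00) on GW and V = (-34.60, -52.10) on VN. Then |UW| = |W − U| = 63.37.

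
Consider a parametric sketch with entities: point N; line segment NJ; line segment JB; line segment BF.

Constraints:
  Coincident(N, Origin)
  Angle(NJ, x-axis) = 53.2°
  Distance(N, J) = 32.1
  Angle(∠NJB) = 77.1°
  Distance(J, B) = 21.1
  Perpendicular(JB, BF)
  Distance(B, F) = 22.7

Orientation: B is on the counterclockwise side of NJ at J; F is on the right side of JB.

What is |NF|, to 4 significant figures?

55.76

N is at the origin; NJ runs at 53.2° with length 32.1, so J = 32.1·(cos 53.2°, sin 53.2°) = (19.23, 25.70). ∠NJB = 77.1°, so JB runs at 53.2° + (180° − 77.1°) = 156.1° from the x-axis; with |JB| = 21.1, B = J + 21.1·(cos 156.1°, sin 156.1°) = (-0.06210, 34.25). JB is perpendicular to BF; with |BF| = 22.7 on the right of JB, F = B + 22.7·(0.4051, 0.9143) = (9.135, 55.01). Then |NF| = |F − N| = 55.76.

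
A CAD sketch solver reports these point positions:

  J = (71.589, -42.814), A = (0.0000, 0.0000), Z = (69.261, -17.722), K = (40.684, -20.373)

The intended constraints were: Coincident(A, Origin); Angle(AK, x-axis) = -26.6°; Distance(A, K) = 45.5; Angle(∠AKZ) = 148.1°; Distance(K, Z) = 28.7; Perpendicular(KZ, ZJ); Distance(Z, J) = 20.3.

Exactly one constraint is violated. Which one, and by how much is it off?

Distance(Z, J) = 20.3 — off by 4.90.

A = (0.00, 0.00) ✓; AK at -26.60° ✓; |AK| = 45.50 ✓; ∠AKZ = 148.1° ✓; |KZ| = 28.70 ✓; ∠(KZ, ZJ) = 90.00° ✓; |ZJ| = 25.20 ✗.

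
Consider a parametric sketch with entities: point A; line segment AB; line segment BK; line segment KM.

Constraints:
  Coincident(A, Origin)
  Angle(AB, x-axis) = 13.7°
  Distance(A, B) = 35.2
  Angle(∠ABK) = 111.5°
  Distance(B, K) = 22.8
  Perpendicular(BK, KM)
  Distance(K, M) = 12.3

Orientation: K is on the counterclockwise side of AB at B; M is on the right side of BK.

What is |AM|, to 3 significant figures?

57.5

A is at the origin; AB runs at 13.7° with length 35.2, so B = 35.2·(cos 13.7°, sin 13.7°) = (34.2, 8.34). ∠ABK = 111.5°, so BK runs at 13.7° + (180° − 111.5°) = 82.2° from the x-axis; with |BK| = 22.8, K = B + 22.8·(cos 82.2°, sin 82.2°) = (37.3, 30.9). BK ⟂ KM; with |KM| = 12.3 on the right of BK, M = K + 12.3·(0.991, -0.136) = (49.5, 29.3). Then |AM| = |M − A| = 57.5.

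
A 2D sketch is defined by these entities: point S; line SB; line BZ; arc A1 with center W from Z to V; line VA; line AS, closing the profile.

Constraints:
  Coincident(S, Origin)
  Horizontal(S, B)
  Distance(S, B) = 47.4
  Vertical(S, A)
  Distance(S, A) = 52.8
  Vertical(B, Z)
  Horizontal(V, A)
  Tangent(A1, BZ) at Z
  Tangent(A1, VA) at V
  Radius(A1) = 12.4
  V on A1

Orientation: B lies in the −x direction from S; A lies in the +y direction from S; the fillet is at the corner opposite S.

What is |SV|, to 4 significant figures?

63.35

S is at the origin; S and B share the same y with |SB| = 47.4 and B on the −x side, so B = (-47.40, 0.000). S and A share the same x with |SA| = 52.8 and A on the +y side, so A = (0.000, 52.80). The virtual corner opposite S is at (-47.40, 52.80). Since A1 is tangent to BZ there, WZ ⟂ BZ and the tangent condition forces WV to be normal to VA, with radius 12.4, so the center W sits 12.4 in from both sides at W = (-35.00, 40.40). That places the tangent points at Z = (-47.40, 40.40) on BZ and V = (-35.00, 52.80) on VA. Then |SV| = |V − S| = 63.35.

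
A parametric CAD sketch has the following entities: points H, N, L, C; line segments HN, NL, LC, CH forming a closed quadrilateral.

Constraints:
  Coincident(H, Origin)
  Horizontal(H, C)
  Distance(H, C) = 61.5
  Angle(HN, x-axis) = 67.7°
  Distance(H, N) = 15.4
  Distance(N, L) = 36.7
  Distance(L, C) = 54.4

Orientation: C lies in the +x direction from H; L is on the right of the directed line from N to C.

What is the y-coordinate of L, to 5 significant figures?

-21.976

H is at the origin; H and C share the same y with |HC| = 61.5 and C in +x, so C = (61.5, 0). HN runs at 67.7° with |HN| = 15.4, so N = (5.8436, 14.248). L is determined by |NL| = 36.7 and |LC| = 54.4 together: it lies at the intersection of circle(N, 36.7) and circle(C, 54.4). With |NC| = 57.451, the foot of the radical line on NC is 14.692 from N and the perpendicular offset is √(36.7² − 14.692²) = 33.631. Taking the right-of-NC solution: L = (11.736, -21.976).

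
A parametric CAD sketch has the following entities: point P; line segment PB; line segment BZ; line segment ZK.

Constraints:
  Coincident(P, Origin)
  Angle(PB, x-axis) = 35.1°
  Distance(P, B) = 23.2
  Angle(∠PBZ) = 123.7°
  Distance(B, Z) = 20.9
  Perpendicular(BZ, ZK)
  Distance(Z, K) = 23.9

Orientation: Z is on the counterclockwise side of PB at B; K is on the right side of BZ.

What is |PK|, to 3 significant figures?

54.8

P is at the origin; PB runs at 35.1° with length 23.2, so B = 23.2·(cos 35.1°, sin 35.1°) = (19.0, 13.3). ∠PBZ = 123.7°, so BZ runs at 35.1° + (180° − 123.7°) = 91.4° from the x-axis; with |BZ| = 20.9, Z = B + 20.9·(cos 91.4°, sin 91.4°) = (18.5, 34.2). The perpendicularity gives ZK at right angles to BZ; with |ZK| = 23.9 on the right of BZ, K = Z + 23.9·(1.00, 0.0244) = (42.4, 34.8). Then |PK| = |K − P| = 54.8.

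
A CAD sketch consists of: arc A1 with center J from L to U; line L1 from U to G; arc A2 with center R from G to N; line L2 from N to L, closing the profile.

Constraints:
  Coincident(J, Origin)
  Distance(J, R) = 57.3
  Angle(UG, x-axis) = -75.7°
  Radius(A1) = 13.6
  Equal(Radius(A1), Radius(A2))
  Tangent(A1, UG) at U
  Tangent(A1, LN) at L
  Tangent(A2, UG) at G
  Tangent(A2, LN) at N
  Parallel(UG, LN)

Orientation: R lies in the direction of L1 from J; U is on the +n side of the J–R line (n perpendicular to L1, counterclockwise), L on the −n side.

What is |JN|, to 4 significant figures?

58.89

Tangency of A1 to both parallel lines with radius 13.6 puts U and L at J ± 13.6·n: U = (13.18, 3.359), L = (-13.18, -3.359). Equal radii place G and N the same way about R: G = R + 13.6·n = (27.33, -52.17), N = R − 13.6·n = (0.9744, -58.88). Then |JN| = |N − J| = 58.89.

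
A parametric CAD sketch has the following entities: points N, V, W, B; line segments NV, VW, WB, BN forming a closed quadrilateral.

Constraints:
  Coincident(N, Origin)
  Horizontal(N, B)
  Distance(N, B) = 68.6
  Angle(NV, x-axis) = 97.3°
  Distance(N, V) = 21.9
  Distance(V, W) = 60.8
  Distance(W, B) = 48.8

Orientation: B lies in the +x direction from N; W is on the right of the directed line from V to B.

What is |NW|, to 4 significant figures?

42.01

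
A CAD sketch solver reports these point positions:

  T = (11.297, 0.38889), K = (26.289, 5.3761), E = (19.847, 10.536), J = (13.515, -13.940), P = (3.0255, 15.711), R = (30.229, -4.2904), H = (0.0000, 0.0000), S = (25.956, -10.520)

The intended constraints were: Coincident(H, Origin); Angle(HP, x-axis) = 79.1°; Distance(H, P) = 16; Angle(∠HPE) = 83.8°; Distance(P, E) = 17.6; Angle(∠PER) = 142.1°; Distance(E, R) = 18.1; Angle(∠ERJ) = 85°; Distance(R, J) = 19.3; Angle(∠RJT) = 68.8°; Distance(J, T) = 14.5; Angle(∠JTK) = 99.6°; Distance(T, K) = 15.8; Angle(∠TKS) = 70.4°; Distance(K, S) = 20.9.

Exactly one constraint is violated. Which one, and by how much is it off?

Distance(K, S) = 20.9 — off by 5.00.

H = (0.00, 0.00) ✓; HP at 79.10° ✓; |HP| = 16.00 ✓; ∠HPE = 83.80° ✓; |PE| = 17.60 ✓; ∠PER = 142.1° ✓; |ER| = 18.10 ✓; ∠ERJ = 85.00° ✓; |RJ| = 19.30 ✓; ∠RJT = 68.80° ✓; |JT| = 14.50 ✓; ∠JTK = 99.60° ✓; |TK| = 15.80 ✓; ∠TKS = 70.40° ✓; |KS| = 15.90 ✗.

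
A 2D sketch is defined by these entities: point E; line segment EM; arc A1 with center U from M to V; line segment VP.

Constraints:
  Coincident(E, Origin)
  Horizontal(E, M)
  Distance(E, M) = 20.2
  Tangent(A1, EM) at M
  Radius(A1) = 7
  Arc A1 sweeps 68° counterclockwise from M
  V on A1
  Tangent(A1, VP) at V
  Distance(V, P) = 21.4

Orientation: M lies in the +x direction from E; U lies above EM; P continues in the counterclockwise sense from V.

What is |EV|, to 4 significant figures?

27.05

Since A1 is tangent to EM there, UM ⟂ EM, so U = M + (0, 7) = (20.20, 7.000). On A1, M sits at bearing -90° from U; a 68° counterclockwise sweep puts V at bearing -22°, so V = U + 7.0·(cos -22°, sin -22°) = (26.69, 4.378). Then |EV| = |V − E| = 27.05.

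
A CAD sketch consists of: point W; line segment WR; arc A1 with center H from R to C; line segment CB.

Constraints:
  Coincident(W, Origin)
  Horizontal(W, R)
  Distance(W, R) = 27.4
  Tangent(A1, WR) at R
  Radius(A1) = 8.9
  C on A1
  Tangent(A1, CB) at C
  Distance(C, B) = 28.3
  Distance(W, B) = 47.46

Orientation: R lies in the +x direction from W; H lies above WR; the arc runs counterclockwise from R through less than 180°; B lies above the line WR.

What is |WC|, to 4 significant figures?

37.71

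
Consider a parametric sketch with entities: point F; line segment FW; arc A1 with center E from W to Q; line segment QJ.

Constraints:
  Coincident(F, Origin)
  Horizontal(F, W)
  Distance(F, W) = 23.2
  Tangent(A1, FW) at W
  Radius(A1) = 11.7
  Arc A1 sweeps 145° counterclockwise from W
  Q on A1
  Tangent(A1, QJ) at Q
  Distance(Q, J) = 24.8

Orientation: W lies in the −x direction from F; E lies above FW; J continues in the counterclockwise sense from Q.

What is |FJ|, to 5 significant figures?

51.141

F is at the origin; F and W share the same y with |FW| = 23.2 and W on the −x side, so W = (-23.200, 0.0000). Since A1 is tangent to FW there, EW ⟂ FW, so E = W + (0, 11.7) = (-23.200, 11.700). On A1, W sits at bearing -90° from E; a 145° counterclockwise sweep puts Q at bearing 55°, so Q = E + 11.7·(cos 55°, sin 55°) = (-16.489, 21.284). The tangent condition forces EQ to be normal to QJ, so QJ runs along (−sin 55°, cos 55°); with |QJ| = 24.8, J = (-36.804, 35.509). Then |FJ| = |J − F| = 51.141.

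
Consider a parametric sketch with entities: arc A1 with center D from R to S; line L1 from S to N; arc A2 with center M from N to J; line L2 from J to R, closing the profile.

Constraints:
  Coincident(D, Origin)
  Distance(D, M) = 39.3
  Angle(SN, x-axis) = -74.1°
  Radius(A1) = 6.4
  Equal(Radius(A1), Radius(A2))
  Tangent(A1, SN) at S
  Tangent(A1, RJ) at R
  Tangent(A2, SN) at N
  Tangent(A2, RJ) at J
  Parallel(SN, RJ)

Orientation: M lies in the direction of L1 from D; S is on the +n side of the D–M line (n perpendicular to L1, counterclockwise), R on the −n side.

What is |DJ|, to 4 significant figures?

39.82

The slot axis is L1's direction at -74.1°, so u = (cos -74.1°, sin -74.1°) = (0.2740, -0.9617) and n = (−sin -74.1°, cos -74.1°) = (0.9617, 0.2740). D is at the origin and M lies 39.3 along u from D, so M = 39.3·u = (10.77, -37.80). Tangency of A1 to both parallel lines with radius 6.4 puts S and R at D ± 6.4·n: S = (6.155, 1.753), R = (-6.155, -1.753). Equal radii place N and J the same way about M: N = M + 6.4·n = (16.92, -36.04), J = M − 6.4·n = (4.611, -39.55). Then |DJ| = |J − D| = 39.82.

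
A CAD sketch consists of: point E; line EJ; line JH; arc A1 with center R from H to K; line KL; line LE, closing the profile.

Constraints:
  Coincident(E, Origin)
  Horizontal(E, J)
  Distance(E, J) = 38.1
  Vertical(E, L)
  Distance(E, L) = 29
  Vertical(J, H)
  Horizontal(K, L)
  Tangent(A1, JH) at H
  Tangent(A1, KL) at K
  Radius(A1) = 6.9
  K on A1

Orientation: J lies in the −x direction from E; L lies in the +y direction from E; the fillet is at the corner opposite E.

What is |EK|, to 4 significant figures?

42.60

E is at the origin; EJ is horizontal with |EJ| = 38.1 and J on the −x side, so J = (-38.10, 0.000). EL is vertical with |EL| = 29.0 and L on the +y side, so L = (0.000, 29.00). The virtual corner opposite E is at (-38.10, 29.00). The tangent condition forces RH to be normal to JH and since A1 is tangent to KL there, RK ⟂ KL, with radius 6.9, so the center R sits 6.9 in from both sides at R = (-31.20, 22.10). That places the tangent points at H = (-38.10, 22.10) on JH and K = (-31.20, 29.00) on KL. Then |EK| = |K − E| = 42.60.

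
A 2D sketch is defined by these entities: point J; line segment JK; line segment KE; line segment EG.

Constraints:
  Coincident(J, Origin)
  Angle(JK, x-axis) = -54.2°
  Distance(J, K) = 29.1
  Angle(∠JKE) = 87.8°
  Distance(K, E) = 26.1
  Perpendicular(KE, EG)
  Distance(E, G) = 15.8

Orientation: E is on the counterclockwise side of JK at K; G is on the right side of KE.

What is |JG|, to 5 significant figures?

51.364

J is at the origin; JK runs at -54.2° with length 29.1, so K = 29.1·(cos -54.2°, sin -54.2°) = (17.022, -23.602). ∠JKE = 87.8°, so KE runs at -54.2° + (180° − 87.8°) = 38.000° from the x-axis; with |KE| = 26.1, E = K + 26.1·(cos 38.000°, sin 38.000°) = (37.589, -7.5332). KE is perpendicular to EG; with |EG| = 15.8 on the right of KE, G = E + 15.8·(0.61566, -0.78801) = (47.317, -19.984). Then |JG| = |G − J| = 51.364.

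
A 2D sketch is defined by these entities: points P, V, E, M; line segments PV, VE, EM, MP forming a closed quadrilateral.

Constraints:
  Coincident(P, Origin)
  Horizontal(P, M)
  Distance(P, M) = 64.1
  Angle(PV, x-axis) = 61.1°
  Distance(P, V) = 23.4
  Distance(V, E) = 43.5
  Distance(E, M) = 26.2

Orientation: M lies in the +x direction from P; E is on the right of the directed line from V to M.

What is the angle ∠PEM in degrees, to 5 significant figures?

137.61°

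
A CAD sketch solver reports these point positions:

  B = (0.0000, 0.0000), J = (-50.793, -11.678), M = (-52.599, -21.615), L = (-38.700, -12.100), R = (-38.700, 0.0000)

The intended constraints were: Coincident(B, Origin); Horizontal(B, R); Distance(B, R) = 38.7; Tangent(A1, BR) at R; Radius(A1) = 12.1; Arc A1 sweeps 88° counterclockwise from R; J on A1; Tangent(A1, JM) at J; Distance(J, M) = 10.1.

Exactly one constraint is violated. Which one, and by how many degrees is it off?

Tangent(A1, JM) at J — off by 8.30°.

B = (0.00, 0.00) ✓; B.y = 0.00, R.y = 0.00 ✓; |BR| = 38.70 ✓; ∠(LR, RB) = 90.00° ✓; |LR| = 12.10 ✓; bearing(L→J) − bearing(L→R) = 88.00° ✓; |LJ| = 12.10 ✓; ∠(LJ, JM) = 98.30° ✗; |JM| = 10.10 ✓.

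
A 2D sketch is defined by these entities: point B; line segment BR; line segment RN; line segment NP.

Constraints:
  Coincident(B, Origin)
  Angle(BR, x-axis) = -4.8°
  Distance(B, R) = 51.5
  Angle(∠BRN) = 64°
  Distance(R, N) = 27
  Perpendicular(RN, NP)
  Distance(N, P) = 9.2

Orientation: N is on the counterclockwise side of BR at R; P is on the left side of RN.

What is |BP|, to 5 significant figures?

37.351

∠BRN = 64.0°, so RN runs at -4.8° + (180° − 64.0°) = 111.20° from the x-axis; with |RN| = 27.0, N = R + 27.0·(cos 111.20°, sin 111.20°) = (41.556, 20.863). RN is perpendicular to NP; with |NP| = 9.2 on the left of RN, P = N + 9.2·(-0.93232, -0.36162) = (32.978, 17.536). Then |BP| = |P − B| = 37.351.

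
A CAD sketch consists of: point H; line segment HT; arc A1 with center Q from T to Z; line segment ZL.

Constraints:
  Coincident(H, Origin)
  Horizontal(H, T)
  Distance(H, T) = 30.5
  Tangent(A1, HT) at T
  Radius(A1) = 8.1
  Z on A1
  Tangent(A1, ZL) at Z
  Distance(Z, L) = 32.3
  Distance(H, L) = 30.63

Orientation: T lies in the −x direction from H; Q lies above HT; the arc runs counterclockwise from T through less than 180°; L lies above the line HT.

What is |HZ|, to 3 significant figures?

24.1

Checks: |QZ| = 8.100 ✓; ∠(QZ, ZL) = 90.00° ✓; |ZL| = 32.30 ✓; |HL| = 30.63 ✓.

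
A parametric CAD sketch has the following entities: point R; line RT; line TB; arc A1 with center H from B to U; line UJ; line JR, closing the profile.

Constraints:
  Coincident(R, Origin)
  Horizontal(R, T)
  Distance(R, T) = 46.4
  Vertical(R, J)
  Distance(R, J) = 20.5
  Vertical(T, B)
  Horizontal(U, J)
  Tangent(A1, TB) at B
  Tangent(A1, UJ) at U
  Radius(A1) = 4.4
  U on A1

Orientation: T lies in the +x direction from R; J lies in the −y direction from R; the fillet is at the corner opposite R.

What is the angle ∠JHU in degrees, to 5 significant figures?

84.019°

R is at the origin; RT is horizontal with |RT| = 46.4 and T on the +x side, so T = (46.400, 0.0000). RJ is vertical with |RJ| = 20.5 and J on the −y side, so J = (0.0000, -20.500). The virtual corner opposite R is at (46.400, -20.500). Since A1 is tangent to TB there, HB ⟂ TB and A1 meets UJ tangentially, so HU is at right angles to UJ, with radius 4.4, so the center H sits 4.4 in from both sides at H = (42.000, -16.100). That places the tangent points at B = (46.400, -16.100) on TB and U = (42.000, -20.500) on UJ. Then cos ∠JHU = HJ·HU / (|HJ||HU|), giving 84.019°.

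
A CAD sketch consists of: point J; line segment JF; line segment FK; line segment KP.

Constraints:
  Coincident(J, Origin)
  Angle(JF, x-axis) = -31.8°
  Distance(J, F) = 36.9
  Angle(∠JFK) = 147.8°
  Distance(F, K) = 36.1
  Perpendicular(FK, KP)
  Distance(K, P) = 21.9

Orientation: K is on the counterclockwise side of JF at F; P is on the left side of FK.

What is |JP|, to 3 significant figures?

67.4

∠JFK = 147.8°, so FK runs at -31.8° + (180° − 147.8°) = 0.400° from the x-axis; with |FK| = 36.1, K = F + 36.1·(cos 0.400°, sin 0.400°) = (67.5, -19.2). FK is perpendicular to KP; with |KP| = 21.9 on the left of FK, P = K + 21.9·(-0.00698, 1.00) = (67.3, 2.71). Then |JP| = |P − J| = 67.4.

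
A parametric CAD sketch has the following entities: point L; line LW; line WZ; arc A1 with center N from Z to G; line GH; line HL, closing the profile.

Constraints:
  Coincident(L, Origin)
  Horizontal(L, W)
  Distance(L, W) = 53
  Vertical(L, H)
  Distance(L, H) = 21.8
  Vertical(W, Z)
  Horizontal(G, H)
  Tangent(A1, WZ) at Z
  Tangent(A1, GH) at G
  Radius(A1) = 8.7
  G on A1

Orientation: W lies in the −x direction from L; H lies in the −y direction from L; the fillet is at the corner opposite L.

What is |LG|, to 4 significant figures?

49.37

L is at the origin; LW is horizontal with |LW| = 53.0 and W on the −x side, so W = (-53.00, 0.000). L and H share the same x with |LH| = 21.8 and H on the −y side, so H = (0.000, -21.80). The virtual corner opposite L is at (-53.00, -21.80). The tangent condition forces NZ to be normal to WZ and the tangent condition forces NG to be normal to GH, with radius 8.7, so the center N sits 8.7 in from both sides at N = (-44.30, -13.10). That places the tangent points at Z = (-53.00, -13.10) on WZ and G = (-44.30, -21.80) on GH. Then |LG| = |G − L| = 49.37.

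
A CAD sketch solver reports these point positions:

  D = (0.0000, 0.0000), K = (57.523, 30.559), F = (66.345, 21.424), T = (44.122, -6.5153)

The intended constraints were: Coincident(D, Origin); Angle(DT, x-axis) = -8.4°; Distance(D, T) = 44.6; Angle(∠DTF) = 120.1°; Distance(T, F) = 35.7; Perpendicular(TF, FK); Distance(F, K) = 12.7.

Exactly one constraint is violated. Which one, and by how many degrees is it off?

Perpendicular(TF, FK) — off by 7.50°.

D = (0.00, 0.00) ✓; DT at -8.400° ✓; |DT| = 44.60 ✓; ∠DTF = 120.1° ✓; |TF| = 35.70 ✓; ∠(TF, FK) = 82.50° ✗; |FK| = 12.70 ✓.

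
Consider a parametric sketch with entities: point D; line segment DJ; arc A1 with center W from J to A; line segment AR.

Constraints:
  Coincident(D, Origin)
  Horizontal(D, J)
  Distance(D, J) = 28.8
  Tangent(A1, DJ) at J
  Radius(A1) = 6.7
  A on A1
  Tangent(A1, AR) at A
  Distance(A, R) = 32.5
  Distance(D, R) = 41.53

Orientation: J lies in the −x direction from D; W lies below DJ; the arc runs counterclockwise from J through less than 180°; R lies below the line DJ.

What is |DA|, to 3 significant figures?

36.0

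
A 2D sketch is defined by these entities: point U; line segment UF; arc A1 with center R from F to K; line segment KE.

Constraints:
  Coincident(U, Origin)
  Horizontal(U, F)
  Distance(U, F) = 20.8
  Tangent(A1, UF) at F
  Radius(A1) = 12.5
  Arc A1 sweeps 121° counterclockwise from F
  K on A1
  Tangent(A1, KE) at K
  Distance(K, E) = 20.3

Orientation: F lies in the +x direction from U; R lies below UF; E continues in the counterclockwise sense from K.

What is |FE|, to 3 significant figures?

36.3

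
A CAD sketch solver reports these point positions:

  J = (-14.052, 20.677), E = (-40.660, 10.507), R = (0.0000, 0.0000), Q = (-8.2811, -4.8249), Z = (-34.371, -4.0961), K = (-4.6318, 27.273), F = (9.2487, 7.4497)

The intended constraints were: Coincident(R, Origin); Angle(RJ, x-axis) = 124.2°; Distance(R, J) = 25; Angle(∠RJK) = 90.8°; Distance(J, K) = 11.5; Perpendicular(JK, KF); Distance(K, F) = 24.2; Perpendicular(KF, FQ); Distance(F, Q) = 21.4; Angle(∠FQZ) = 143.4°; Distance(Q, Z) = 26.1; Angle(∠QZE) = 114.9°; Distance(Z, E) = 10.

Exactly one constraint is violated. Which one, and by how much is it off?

Distance(Z, E) = 10 — off by 5.90.

R = (0.00, 0.00) ✓; RJ at 124.2° ✓; |RJ| = 25.00 ✓; ∠RJK = 90.80° ✓; |JK| = 11.50 ✓; ∠(JK, KF) = 90.00° ✓; |KF| = 24.20 ✓; ∠(KF, FQ) = 90.00° ✓; |FQ| = 21.40 ✓; ∠FQZ = 143.4° ✓; |QZ| = 26.10 ✓; ∠QZE = 114.9° ✓; |ZE| = 15.90 ✗.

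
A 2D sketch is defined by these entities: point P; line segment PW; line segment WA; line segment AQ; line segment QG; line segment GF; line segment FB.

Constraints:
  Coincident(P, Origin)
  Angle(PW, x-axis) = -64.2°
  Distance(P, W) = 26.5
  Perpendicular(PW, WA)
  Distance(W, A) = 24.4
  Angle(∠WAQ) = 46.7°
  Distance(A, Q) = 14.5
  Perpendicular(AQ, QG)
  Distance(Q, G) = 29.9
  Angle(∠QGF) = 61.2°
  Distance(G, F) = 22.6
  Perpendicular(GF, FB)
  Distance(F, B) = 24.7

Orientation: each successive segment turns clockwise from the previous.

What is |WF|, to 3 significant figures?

22.1

P is at the origin; PW runs at -64.2° with length 26.5, so W = (11.5, -23.9). PW ⟂ WA, so WA runs at -154°; with |WA| = 24.4, A = (-10.4, -34.5). ∠WAQ = 46.7° gives AQ at 72.5° from the x-axis; with |AQ| = 14.5, Q = (-6.07, -20.6). AQ ⟂ QG, so QG runs at -17.5°; with |QG| = 29.9, G = (22.4, -29.6). ∠QGF = 61.2° gives GF at -136° from the x-axis; with |GF| = 22.6, F = (6.10, -45.3). Then |WF| = |F − W| = 22.1.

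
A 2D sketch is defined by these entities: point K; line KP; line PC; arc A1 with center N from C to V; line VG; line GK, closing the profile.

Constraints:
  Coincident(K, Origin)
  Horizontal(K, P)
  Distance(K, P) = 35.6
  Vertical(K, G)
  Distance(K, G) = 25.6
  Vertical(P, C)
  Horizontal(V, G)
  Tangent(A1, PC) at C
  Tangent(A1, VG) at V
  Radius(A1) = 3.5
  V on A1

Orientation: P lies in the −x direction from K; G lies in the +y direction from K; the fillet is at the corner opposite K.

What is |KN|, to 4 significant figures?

38.97

K is at the origin; K and P share the same y with |KP| = 35.6 and P on the −x side, so P = (-35.60, 0.000). K and G share the same x with |KG| = 25.6 and G on the +y side, so G = (0.000, 25.60). The virtual corner opposite K is at (-35.60, 25.60). The tangent condition forces NC to be normal to PC and A1 meets VG tangentially, so NV is at right angles to VG, with radius 3.5, so the center N sits 3.5 in from both sides at N = (-32.10, 22.10). Then |KN| = |N − K| = 38.97.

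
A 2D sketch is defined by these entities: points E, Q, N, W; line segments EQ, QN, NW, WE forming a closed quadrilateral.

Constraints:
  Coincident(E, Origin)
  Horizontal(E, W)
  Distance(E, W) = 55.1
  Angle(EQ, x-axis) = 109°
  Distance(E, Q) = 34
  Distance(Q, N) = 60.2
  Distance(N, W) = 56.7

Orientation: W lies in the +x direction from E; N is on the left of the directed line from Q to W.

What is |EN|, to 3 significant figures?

71.2

Checks: |QN| = 60.20 ✓; |NW| = 56.70 ✓.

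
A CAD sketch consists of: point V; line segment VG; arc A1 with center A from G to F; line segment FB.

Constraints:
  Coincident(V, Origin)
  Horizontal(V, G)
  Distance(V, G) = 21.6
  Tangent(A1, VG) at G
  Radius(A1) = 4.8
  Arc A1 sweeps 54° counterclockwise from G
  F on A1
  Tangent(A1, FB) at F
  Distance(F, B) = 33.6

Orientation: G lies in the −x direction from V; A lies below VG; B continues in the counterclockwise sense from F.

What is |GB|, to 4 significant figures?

37.54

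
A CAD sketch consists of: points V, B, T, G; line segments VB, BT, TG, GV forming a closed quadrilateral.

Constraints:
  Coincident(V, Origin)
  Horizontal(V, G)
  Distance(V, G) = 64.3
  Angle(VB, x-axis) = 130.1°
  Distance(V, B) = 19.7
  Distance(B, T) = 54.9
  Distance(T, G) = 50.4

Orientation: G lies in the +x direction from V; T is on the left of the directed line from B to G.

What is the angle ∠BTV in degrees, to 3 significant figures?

20.7°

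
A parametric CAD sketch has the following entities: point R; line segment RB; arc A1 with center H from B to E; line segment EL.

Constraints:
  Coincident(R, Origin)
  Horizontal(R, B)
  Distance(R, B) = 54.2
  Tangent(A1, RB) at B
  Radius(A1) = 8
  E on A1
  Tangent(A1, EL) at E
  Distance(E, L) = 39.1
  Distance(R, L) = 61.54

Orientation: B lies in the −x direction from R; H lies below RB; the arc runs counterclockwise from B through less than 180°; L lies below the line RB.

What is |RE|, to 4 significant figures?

62.27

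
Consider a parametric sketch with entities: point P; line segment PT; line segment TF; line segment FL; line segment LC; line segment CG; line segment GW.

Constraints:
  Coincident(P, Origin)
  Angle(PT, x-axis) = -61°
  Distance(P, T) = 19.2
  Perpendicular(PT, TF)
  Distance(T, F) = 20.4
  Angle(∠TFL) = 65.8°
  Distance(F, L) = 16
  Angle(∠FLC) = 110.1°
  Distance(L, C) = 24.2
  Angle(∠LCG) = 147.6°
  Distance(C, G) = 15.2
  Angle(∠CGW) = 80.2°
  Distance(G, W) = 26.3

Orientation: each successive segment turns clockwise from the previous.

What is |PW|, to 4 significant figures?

33.73

P is at the origin; PT runs at -61.0° with length 19.2, so T = (9.308, -16.79). PT ⟂ TF, so TF runs at -151.0°; with |TF| = 20.4, F = (-8.534, -26.68). ∠TFL = 65.8° gives FL at 94.80° from the x-axis; with |FL| = 16.0, L = (-9.873, -10.74). ∠FLC = 110.1° gives LC at 24.90° from the x-axis; with |LC| = 24.2, C = (12.08, -0.5499). ∠LCG = 147.6° gives CG at -7.500° from the x-axis; with |CG| = 15.2, G = (27.15, -2.534). ∠CGW = 80.2° gives GW at -107.3° from the x-axis; with |GW| = 26.3, W = (19.33, -27.64). Then |PW| = |W − P| = 33.73.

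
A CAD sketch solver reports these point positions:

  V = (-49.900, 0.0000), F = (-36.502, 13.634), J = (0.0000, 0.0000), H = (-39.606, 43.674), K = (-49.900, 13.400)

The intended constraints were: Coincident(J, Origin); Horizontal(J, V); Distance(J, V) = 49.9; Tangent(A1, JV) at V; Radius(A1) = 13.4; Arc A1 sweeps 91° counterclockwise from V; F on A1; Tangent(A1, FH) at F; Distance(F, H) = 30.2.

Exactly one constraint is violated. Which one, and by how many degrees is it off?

Tangent(A1, FH) at F — off by 4.90°.

J = (0.00, 0.00) ✓; J.y = 0.00, V.y = 0.00 ✓; |JV| = 49.90 ✓; ∠(KV, VJ) = 90.00° ✓; |KV| = 13.40 ✓; bearing(K→F) − bearing(K→V) = 91.00° ✓; |KF| = 13.40 ✓; ∠(KF, FH) = 85.10° ✗; |FH| = 30.20 ✓.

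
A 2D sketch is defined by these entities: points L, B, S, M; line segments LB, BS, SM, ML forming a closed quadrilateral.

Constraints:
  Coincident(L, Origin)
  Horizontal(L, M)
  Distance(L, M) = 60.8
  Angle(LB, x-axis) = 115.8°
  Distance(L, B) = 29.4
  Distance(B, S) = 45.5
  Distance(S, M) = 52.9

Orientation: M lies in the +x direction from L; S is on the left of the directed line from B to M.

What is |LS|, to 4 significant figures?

52.07

Checks: |BS| = 45.50 ✓; |SM| = 52.90 ✓.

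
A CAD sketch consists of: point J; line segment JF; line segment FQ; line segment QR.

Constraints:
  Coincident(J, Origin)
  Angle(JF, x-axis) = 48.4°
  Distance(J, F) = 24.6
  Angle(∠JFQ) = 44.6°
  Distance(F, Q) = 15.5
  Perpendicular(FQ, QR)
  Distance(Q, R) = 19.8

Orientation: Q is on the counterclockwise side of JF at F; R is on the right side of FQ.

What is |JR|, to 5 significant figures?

37.128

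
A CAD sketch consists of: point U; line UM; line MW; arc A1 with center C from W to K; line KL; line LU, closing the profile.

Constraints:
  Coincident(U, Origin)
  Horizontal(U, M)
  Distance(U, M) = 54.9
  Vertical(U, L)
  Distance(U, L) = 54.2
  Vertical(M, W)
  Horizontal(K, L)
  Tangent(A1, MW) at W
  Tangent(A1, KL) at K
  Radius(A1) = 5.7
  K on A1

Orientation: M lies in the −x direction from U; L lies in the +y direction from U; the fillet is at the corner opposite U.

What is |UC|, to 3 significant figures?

69.1

UL is vertical with |UL| = 54.2 and L on the +y side, so L = (0.00, 54.2). The virtual corner opposite U is at (-54.9, 54.2). A1 meets MW tangentially, so CW is at right angles to MW and since A1 is tangent to KL there, CK ⟂ KL, with radius 5.7, so the center C sits 5.7 in from both sides at C = (-49.2, 48.5). Then |UC| = |C − U| = 69.1.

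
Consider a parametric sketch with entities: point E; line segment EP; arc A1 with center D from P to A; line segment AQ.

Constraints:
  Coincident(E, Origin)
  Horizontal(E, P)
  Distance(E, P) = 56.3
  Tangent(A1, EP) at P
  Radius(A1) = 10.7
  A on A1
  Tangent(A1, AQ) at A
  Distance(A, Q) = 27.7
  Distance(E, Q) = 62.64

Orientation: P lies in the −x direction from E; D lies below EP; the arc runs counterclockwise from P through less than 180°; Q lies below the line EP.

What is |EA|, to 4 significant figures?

67.14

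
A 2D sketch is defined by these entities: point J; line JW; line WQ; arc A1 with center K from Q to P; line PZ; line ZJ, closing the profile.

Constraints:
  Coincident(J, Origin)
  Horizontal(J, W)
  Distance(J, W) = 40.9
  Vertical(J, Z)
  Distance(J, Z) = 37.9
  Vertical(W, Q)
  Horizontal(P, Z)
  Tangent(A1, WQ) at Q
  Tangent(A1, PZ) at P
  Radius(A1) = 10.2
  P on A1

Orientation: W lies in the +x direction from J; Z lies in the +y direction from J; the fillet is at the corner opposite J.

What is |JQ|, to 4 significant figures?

49.40

The virtual corner opposite J is at (40.90, 37.90). Tangency of A1 to WQ means the radius KQ is perpendicular to WQ and the tangent condition forces KP to be normal to PZ, with radius 10.2, so the center K sits 10.2 in from both sides at K = (30.70, 27.70). That places the tangent points at Q = (40.90, 27.70) on WQ and P = (30.70, 37.90) on PZ. Then |JQ| = |Q − J| = 49.40.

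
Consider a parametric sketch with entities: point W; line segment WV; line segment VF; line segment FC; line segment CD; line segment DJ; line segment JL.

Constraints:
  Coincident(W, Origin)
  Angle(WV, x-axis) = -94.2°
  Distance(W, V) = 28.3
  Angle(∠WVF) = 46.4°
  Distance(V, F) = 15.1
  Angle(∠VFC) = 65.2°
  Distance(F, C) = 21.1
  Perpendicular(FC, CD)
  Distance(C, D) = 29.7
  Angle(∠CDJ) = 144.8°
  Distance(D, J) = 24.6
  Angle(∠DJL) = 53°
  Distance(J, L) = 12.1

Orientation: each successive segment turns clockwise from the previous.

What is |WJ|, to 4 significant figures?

63.18

W is at the origin; WV runs at -94.2° with length 28.3, so V = (-2.073, -28.22). ∠WVF = 46.4° gives VF at 132.2° from the x-axis; with |VF| = 15.1, F = (-12.22, -17.04). ∠VFC = 65.2° gives FC at 17.40° from the x-axis; with |FC| = 21.1, C = (7.919, -10.73). FC ⟂ CD, so CD runs at -72.60°; with |CD| = 29.7, D = (16.80, -39.07). ∠CDJ = 144.8° gives DJ at -107.8° from the x-axis; with |DJ| = 24.6, J = (9.280, -62.49). Then |WJ| = |J − W| = 63.18.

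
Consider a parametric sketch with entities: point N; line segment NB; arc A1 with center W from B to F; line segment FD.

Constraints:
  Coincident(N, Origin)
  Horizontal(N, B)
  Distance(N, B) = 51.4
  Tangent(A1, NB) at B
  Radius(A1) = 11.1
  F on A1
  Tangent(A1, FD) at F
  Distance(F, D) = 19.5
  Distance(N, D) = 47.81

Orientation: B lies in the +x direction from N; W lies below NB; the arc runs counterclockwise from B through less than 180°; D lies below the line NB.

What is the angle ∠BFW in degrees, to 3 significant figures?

48.6°

N is at the origin; NB is horizontal with |NB| = 51.4 and B on the +x side, so B = (51.4, 0.00). The tangent condition forces WB to be normal to NB, so W = B + (0, -11.1) = (51.4, -11.1). Since WF ⟂ FD (tangency), |WD| = √(11.1² + 19.5²) = 22.4 regardless of where F sits on A1. So D lies on both circle(N, 47.81) and circle(W, 22.4); the below-NB intersection is D = (38.0, -29.1). F is the foot of the tangent from D: F = (40.4, -9.72).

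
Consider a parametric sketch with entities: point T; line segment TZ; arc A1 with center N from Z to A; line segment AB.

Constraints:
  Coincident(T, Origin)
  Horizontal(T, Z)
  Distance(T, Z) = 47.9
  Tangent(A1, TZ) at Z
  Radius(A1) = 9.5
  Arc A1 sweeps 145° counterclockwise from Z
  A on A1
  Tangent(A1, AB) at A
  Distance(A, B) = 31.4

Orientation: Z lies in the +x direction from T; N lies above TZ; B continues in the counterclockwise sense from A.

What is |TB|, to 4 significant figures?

44.82

On A1, Z sits at bearing -90° from N; a 145° counterclockwise sweep puts A at bearing 55°, so A = N + 9.5·(cos 55°, sin 55°) = (53.35, 17.28). Tangency of A1 to AB means the radius NA is perpendicular to AB, so AB runs along (−sin 55°, cos 55°); with |AB| = 31.4, B = (27.63, 35.29). Then |TB| = |B − T| = 44.82.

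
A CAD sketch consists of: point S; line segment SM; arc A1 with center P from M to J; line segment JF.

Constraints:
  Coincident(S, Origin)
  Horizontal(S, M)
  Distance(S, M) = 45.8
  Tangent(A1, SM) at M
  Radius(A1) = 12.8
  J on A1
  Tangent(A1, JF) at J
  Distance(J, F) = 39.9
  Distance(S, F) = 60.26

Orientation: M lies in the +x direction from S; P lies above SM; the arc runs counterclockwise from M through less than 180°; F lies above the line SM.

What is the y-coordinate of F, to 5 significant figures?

51.874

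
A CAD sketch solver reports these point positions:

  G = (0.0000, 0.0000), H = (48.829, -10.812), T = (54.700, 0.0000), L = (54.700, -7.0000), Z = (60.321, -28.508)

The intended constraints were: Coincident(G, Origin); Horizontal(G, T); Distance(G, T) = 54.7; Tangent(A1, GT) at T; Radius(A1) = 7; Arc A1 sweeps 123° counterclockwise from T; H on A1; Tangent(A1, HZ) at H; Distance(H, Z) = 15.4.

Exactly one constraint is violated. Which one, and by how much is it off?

Distance(H, Z) = 15.4 — off by 5.70.

G = (0.00, 0.00) ✓; G.y = 0.00, T.y = 0.00 ✓; |GT| = 54.70 ✓; ∠(LT, TG) = 90.00° ✓; |LT| = 7.000 ✓; bearing(L→H) − bearing(L→T) = 123.0° ✓; |LH| = 7.000 ✓; ∠(LH, HZ) = 90.00° ✓; |HZ| = 21.10 ✗.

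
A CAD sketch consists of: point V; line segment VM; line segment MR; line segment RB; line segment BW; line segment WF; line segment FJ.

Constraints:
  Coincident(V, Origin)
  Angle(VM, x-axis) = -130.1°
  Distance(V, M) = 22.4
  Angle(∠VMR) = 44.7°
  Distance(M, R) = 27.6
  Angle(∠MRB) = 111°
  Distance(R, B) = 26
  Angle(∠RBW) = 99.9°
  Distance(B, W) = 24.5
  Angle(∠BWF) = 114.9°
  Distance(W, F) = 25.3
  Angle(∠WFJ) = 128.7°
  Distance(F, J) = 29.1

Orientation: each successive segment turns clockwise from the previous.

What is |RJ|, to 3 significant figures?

35.5

V is at the origin; VM runs at -130.1° with length 22.4, so M = (-14.4, -17.1). ∠VMR = 44.7° gives MR at 94.6° from the x-axis; with |MR| = 27.6, R = (-16.6, 10.4). ∠MRB = 111.0° gives RB at 25.6° from the x-axis; with |RB| = 26.0, B = (6.81, 21.6). ∠RBW = 99.9° gives BW at -54.5° from the x-axis; with |BW| = 24.5, W = (21.0, 1.67). ∠BWF = 114.9° gives WF at -120° from the x-axis; with |WF| = 25.3, F = (8.54, -20.3). ∠WFJ = 128.7° gives FJ at -171° from the x-axis; with |FJ| = 29.1, J = (-20.2, -24.9). Then |RJ| = |J − R| = 35.5.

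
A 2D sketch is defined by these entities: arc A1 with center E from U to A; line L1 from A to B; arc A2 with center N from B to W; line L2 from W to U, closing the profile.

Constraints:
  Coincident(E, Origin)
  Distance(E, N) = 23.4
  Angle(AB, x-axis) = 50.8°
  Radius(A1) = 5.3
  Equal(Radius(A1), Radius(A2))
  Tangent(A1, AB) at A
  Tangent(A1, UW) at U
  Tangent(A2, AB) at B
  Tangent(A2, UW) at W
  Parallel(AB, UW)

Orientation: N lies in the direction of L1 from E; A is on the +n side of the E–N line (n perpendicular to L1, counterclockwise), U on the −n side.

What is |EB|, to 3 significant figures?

24.0

The slot axis is L1's direction at 50.8°, so u = (cos 50.8°, sin 50.8°) = (0.632, 0.775) and n = (−sin 50.8°, cos 50.8°) = (-0.775, 0.632). E is at the origin and N lies 23.4 along u from E, so N = 23.4·u = (14.8, 18.1). Tangency of A1 to both parallel lines with radius 5.3 puts A and U at E ± 5.3·n: A = (-4.11, 3.35), U = (4.11, -3.35). Equal radii place B and W the same way about N: B = N + 5.3·n = (10.7, 21.5), W = N − 5.3·n = (18.9, 14.8). Then |EB| = |B − E| = 24.0.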